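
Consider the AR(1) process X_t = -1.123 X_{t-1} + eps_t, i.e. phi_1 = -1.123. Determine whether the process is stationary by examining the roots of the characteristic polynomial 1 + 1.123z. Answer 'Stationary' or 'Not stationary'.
\text{Not stationary}

The AR(p) characteristic polynomial is P(z) = 1 + 1.123z.
Stationarity requires all roots to lie outside the unit circle, i.e. |z| > 1 for every root.
This is linear in z: 1 + (1.123) z = 0  =>  z = -1/(1.123) = -0.890472,  |z| = 0.890472.
Moduli of all roots: 0.8905.
All moduli strictly greater than 1? No.
Verdict: Not stationary.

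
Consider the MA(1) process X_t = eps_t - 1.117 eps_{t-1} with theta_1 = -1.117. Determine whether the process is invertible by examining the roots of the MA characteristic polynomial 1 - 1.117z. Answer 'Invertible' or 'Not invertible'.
\text{Not invertible}

The MA(q) characteristic polynomial is P(z) = 1 - 1.117z.
Invertibility requires all roots to lie outside the unit circle, i.e. |z| > 1 for every root.
This is linear in z: 1 + (-1.117) z = 0  =>  z = -1/(-1.117) = 0.895255,  |z| = 0.895255.
Moduli of all roots: 0.8953.
All moduli strictly greater than 1? No.
Verdict: Not invertible.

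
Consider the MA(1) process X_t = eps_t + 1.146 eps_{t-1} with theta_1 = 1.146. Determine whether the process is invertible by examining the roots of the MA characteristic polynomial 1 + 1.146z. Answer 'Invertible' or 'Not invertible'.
\text{Not invertible}

The MA(q) characteristic polynomial is P(z) = 1 + 1.146z.
Invertibility requires all roots to lie outside the unit circle, i.e. |z| > 1 for every root.
This is linear in z: 1 + (1.146) z = 0  =>  z = -1/(1.146) = -0.8726,  |z| = 0.8726.
Moduli of all roots: 0.8726.
All moduli strictly greater than 1? No.
Verdict: Not invertible.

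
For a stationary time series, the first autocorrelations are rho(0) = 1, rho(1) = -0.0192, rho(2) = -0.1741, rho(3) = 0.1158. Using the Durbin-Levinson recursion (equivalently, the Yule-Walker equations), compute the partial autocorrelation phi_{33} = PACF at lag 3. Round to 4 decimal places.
\phi_{33} = 0.1120

The PACF at lag k is phi_{kk}, the last component of the solution
to the Yule-Walker system G_k phi = r_k where
  (G_k)_{ij} = rho(|i - j|), (r_k)_i = rho(i), i,j = 1..k.
Equivalently, Durbin-Levinson gives phi_{kk} iteratively:
  phi_{11} = rho(1)
  phi_{kk} = [rho(k) - sum_{j=1..k-1} phi_{k-1,j} rho(k-j)]
            / [1 - sum_{j=1..k-1} phi_{k-1,j} rho(j)],
  phi_{k,j} = phi_{k-1,j} - phi_{kk} phi_{k-1,k-j},  j = 1..k-1.
Step k = 1:
  phi_11 = rho(1) = -0.0192.
Step k = 2:
  phi_22 = [rho(2) - phi_11 rho(1)] / [1 - phi_11 rho(1)] = [-0.1741 - (-0.0192)(-0.0192)] / [1 - (-0.0192)(-0.0192)]
         = -0.17446864 / 0.99963136 = -0.174533.
  Update: phi_21 = phi_11 - phi_22 phi_11 = -0.0192 - (-0.174533)(-0.0192) = -0.022551.
Step k = 3:
  phi_33 = [rho(3) - phi_21 rho(2) - phi_22 rho(1)] / [1 - phi_21 rho(1) - phi_22 rho(2)]
    numerator   = 0.1158 - (-0.022551)(-0.1741) - (-0.174533)(-0.0192) = 0.10852283
    denominator = 1 - (-0.022551)(-0.0192) - (-0.174533)(-0.1741) = 0.96918083
  phi_33 = 0.10852283 / 0.96918083 = 0.112.
Therefore phi_{33} = 0.1120.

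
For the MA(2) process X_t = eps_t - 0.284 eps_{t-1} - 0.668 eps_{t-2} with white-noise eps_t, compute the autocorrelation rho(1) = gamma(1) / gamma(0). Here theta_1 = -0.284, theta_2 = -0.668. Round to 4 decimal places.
\rho(1) = -0.0618

For an MA(q) process with theta_0 = 1, the autocovariance is
  gamma(k) = sigma^2 * sum_{i=0..q-k} theta_i * theta_{i+k},
and rho(k) = gamma(k) / gamma(0). Sigma^2 cancels.
  numerator   = (1)*(-0.284) + (-0.284)*(-0.668) = -0.094288.
  denominator = (1)^2 + (-0.284)^2 + (-0.668)^2 = 1.52688.
  rho(1) = -0.094288 / 1.52688 = -0.0618.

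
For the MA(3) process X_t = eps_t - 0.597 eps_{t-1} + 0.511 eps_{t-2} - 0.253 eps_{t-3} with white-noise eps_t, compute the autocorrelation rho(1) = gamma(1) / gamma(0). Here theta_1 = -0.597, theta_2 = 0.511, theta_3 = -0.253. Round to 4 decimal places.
\rho(1) = -0.6133

For an MA(q) process with theta_0 = 1, the autocovariance is
  gamma(k) = sigma^2 * sum_{i=0..q-k} theta_i * theta_{i+k},
and rho(k) = gamma(k) / gamma(0). Sigma^2 cancels.
  numerator   = (1)*(-0.597) + (-0.597)*(0.511) + (0.511)*(-0.253) = -1.03135.
  denominator = (1)^2 + (-0.597)^2 + (0.511)^2 + (-0.253)^2 = 1.681539.
  rho(1) = -1.03135 / 1.681539 = -0.6133.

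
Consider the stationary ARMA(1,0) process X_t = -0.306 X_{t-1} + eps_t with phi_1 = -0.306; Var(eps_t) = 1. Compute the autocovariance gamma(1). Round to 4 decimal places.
\gamma(1) = -0.3376

Multiply the model equation by X_{t-k} and take expectations. With theta_0 = psi_0 = 1 and psi_j the MA(infinity) weights, this gives
  gamma(k) - sum_i phi_i gamma(k-i) = c_k,
  c_k = sigma^2 * sum_{j=k..q} theta_j psi_{j-k}   (c_k = 0 for k > q),
using gamma(-m) = gamma(m).
Pure AR (q = 0): c_0 = sigma^2 = 1, c_k = 0 for k >= 1.
Equations for k = 0 and k = 1 (AR order 1):
  gamma(0) = phi_1 gamma(1) + c_0
  gamma(1) = phi_1 gamma(0) + c_1
Substituting the second into the first: gamma(0) (1 - phi_1^2) = c_0 + phi_1 c_1, so
  gamma(0) = c_0 / (1 - phi_1^2) = 1 / (1 - (-0.306)^2) = 1 / 0.906364 = 1.103309.
  gamma(1) = phi_1 gamma(0) = (-0.306)(1.103309) = -0.337613.
Therefore gamma(1) = -0.3376 (to 4 decimal places).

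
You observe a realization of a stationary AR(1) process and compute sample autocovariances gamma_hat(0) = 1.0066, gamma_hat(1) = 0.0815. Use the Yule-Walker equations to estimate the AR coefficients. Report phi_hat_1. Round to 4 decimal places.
\hat\phi_{1} = 0.0810

The Yule-Walker equations for an AR(p) process read, in matrix form,
  Gamma_p phi = r_p,   with   (Gamma_p)_{ij} = gamma(|i - j|),
                       (r_p)_i = gamma(i),   i,j = 1..p.
Substitute the sample gammas (Toeplitz matrix and right-hand side of size 1):
  Gamma_p = [[1.0066]]
  r_p     = [0.0815]
With p = 1 this is the single equation gamma(0) phi_1 = gamma(1):
  phi_hat_1 = gamma(1) / gamma(0) = 0.0815 / 1.0066 = 0.0810.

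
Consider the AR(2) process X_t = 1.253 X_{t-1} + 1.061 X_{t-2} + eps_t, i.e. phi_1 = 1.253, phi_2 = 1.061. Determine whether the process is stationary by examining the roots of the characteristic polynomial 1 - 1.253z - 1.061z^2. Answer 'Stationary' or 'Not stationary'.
\text{Not stationary}

The AR(p) characteristic polynomial is P(z) = 1 - 1.253z - 1.061z^2.
Stationarity requires all roots to lie outside the unit circle, i.e. |z| > 1 for every root.
Set 1 + (-1.253) z + (-1.061) z^2 = 0, i.e. a z^2 + b z + c = 0 with a = -1.061, b = -1.253, c = 1.
Discriminant D = b^2 - 4ac = (-1.253)^2 - 4*(-1.061)*1 = 1.570009 - (-4.244) = 5.814009.
D >= 0, so the roots are real: z = (-b +/- sqrt(D)) / (2a) = (1.253 +/- 2.411226) / (-2.122).
  z_1 = (1.253 + 2.411226) / (-2.122) = -1.7268,   |z_1| = 1.7268.
  z_2 = (1.253 - 2.411226) / (-2.122) = 0.5458,   |z_2| = 0.5458.
Moduli of all roots: 1.7268, 0.5458.
All moduli strictly greater than 1? No.
Verdict: Not stationary.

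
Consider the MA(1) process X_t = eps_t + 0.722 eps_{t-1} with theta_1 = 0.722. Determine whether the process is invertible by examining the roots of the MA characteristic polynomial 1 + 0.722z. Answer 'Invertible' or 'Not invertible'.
\text{Invertible}

The MA(q) characteristic polynomial is P(z) = 1 + 0.722z.
Invertibility requires all roots to lie outside the unit circle, i.e. |z| > 1 for every root.
This is linear in z: 1 + (0.722) z = 0  =>  z = -1/(0.722) = -1.385042,  |z| = 1.385042.
Moduli of all roots: 1.3850.
All moduli strictly greater than 1? Yes.
Verdict: Invertible.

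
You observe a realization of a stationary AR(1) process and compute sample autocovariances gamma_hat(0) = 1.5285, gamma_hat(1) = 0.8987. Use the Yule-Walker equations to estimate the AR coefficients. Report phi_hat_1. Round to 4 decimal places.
\hat\phi_{1} = 0.5880

The Yule-Walker equations for an AR(p) process read, in matrix form,
  Gamma_p phi = r_p,   with   (Gamma_p)_{ij} = gamma(|i - j|),
                       (r_p)_i = gamma(i),   i,j = 1..p.
Substitute the sample gammas (Toeplitz matrix and right-hand side of size 1):
  Gamma_p = [[1.5285]]
  r_p     = [0.8987]
With p = 1 this is the single equation gamma(0) phi_1 = gamma(1):
  phi_hat_1 = gamma(1) / gamma(0) = 0.8987 / 1.5285 = 0.5880.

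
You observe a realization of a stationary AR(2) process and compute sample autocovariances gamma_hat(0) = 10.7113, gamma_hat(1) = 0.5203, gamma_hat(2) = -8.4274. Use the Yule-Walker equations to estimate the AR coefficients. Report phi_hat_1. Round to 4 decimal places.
\hat\phi_{1} = 0.0870

The Yule-Walker equations for an AR(p) process read, in matrix form,
  Gamma_p phi = r_p,   with   (Gamma_p)_{ij} = gamma(|i - j|),
                       (r_p)_i = gamma(i),   i,j = 1..p.
Substitute the sample gammas (Toeplitz matrix and right-hand side of size 2):
  Gamma_p = [[10.7113, 0.5203], [0.5203, 10.7113]]
  r_p     = [0.5203, -8.4274]
Written out:
  10.7113 phi_1 + 0.5203 phi_2 = 0.5203
  0.5203 phi_1 + 10.7113 phi_2 = -8.4274
Solve by Cramer's rule:
  det = gamma(0)^2 - gamma(1)^2 = (10.7113)^2 - (0.5203)^2 = 114.73194769 - 0.27071209 = 114.4612356
  phi_hat_1 = [gamma(1) gamma(0) - gamma(1) gamma(2)] / det = [(0.5203)(10.7113) - (0.5203)(-8.4274)] / 114.4612356 = 9.95786561 / 114.4612356 = 0.087
  phi_hat_2 = [gamma(0) gamma(2) - gamma(1)^2] / det = [(10.7113)(-8.4274) - (0.5203)^2] / 114.4612356 = -90.53912171 / 114.4612356 = -0.791
So phi_hat = [0.0870, -0.7910].
Therefore phi_hat_1 = 0.0870.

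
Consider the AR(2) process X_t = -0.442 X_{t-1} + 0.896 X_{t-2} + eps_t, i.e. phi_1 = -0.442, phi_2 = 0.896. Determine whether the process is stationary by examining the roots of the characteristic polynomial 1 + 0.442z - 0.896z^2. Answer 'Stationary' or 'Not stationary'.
\text{Not stationary}

The AR(p) characteristic polynomial is P(z) = 1 + 0.442z - 0.896z^2.
Stationarity requires all roots to lie outside the unit circle, i.e. |z| > 1 for every root.
Set 1 + (0.442) z + (-0.896) z^2 = 0, i.e. a z^2 + b z + c = 0 with a = -0.896, b = 0.442, c = 1.
Discriminant D = b^2 - 4ac = (0.442)^2 - 4*(-0.896)*1 = 0.195364 - (-3.584) = 3.779364.
D >= 0, so the roots are real: z = (-b +/- sqrt(D)) / (2a) = (-0.442 +/- 1.944059) / (-1.792).
  z_1 = (-0.442 + 1.944059) / (-1.792) = -0.8382,   |z_1| = 0.8382.
  z_2 = (-0.442 - 1.944059) / (-1.792) = 1.3315,   |z_2| = 1.3315.
Moduli of all roots: 0.8382, 1.3315.
All moduli strictly greater than 1? No.
Verdict: Not stationary.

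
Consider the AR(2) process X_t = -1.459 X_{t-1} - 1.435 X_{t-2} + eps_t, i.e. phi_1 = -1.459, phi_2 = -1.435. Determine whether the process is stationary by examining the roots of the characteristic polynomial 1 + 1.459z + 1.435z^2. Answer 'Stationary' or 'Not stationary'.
\text{Not stationary}

The AR(p) characteristic polynomial is P(z) = 1 + 1.459z + 1.435z^2.
Stationarity requires all roots to lie outside the unit circle, i.e. |z| > 1 for every root.
Set 1 + (1.459) z + (1.435) z^2 = 0, i.e. a z^2 + b z + c = 0 with a = 1.435, b = 1.459, c = 1.
Discriminant D = b^2 - 4ac = (1.459)^2 - 4*(1.435)*1 = 2.128681 - (5.74) = -3.611319.
D < 0, so the roots are the complex-conjugate pair z = (-b +/- i sqrt(-D)) / (2a) = -0.5084 +/- 0.6621i.
For a conjugate pair |z|^2 = z * conj(z) = (product of roots) = c/a = 1/(1.435) = 0.696864, so |z| = sqrt(0.696864) = 0.8348 for both roots.
Moduli of all roots: 0.8348, 0.8348.
All moduli strictly greater than 1? No.
Verdict: Not stationary.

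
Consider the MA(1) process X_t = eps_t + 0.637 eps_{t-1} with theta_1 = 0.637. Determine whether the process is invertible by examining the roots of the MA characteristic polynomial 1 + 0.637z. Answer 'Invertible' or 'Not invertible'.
\text{Invertible}

The MA(q) characteristic polynomial is P(z) = 1 + 0.637z.
Invertibility requires all roots to lie outside the unit circle, i.e. |z| > 1 for every root.
This is linear in z: 1 + (0.637) z = 0  =>  z = -1/(0.637) = -1.569859,  |z| = 1.569859.
Moduli of all roots: 1.5699.
All moduli strictly greater than 1? Yes.
Verdict: Invertible.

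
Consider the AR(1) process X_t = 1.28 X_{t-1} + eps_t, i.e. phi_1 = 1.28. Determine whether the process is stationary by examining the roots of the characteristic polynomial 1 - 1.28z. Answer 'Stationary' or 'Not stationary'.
\text{Not stationary}

The AR(p) characteristic polynomial is P(z) = 1 - 1.28z.
Stationarity requires all roots to lie outside the unit circle, i.e. |z| > 1 for every root.
This is linear in z: 1 + (-1.28) z = 0  =>  z = -1/(-1.28) = 0.78125,  |z| = 0.78125.
Moduli of all roots: 0.7812.
All moduli strictly greater than 1? No.
Verdict: Not stationary.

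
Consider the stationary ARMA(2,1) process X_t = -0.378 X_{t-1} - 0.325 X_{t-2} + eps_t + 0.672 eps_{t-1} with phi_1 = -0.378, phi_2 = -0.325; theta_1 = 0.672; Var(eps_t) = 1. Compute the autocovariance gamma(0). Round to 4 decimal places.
\gamma(0) = 1.3001

Multiply the model equation by X_{t-k} and take expectations. With theta_0 = psi_0 = 1 and psi_j the MA(infinity) weights, this gives
  gamma(k) - sum_i phi_i gamma(k-i) = c_k,
  c_k = sigma^2 * sum_{j=k..q} theta_j psi_{j-k}   (c_k = 0 for k > q),
using gamma(-m) = gamma(m).
psi-weights needed (psi_j = theta_j + sum_i phi_i psi_{j-i}):
  psi_1 = theta_1 + phi_1 = 0.672 + (-0.378) = 0.294
Right-hand sides:
  c_0 = sigma^2 (1 + theta_1 psi_1) = 1 * (1 + (0.672)(0.294)) = 1 * 1.197568 = 1.197568
  c_1 = sigma^2 theta_1 = 1 * (0.672) = 0.672
  c_2 = 0
Equations for k = 0, 1, 2 (AR order 2, c_2 = 0):
  (E0) gamma(0) = phi_1 gamma(1) + phi_2 gamma(2) + c_0
  (E1) gamma(1) = phi_1 gamma(0) + phi_2 gamma(1) + c_1
  (E2) gamma(2) = phi_1 gamma(1) + phi_2 gamma(0)
From (E1): gamma(1) = A gamma(0) + B with
  A = phi_1 / (1 - phi_2) = -0.378 / 1.325 = -0.285283,   B = c_1 / (1 - phi_2) = 0.672 / 1.325 = 0.50717.
Insert (E2) into (E0): gamma(0) (1 - phi_2^2) = phi_1 (1 + phi_2) gamma(1) + c_0.
  phi_1 (1 + phi_2) = (-0.378)(0.675) = -0.25515,   1 - phi_2^2 = 0.894375.
Replace gamma(1) by A gamma(0) + B and collect gamma(0):
  gamma(0) [0.894375 - (-0.25515)(-0.285283)] = (-0.25515)(0.50717) + 1.197568
  gamma(0) * 0.821585 = 1.068164
  gamma(0) = 1.068164 / 0.821585 = 1.300125.
Therefore gamma(0) = 1.3001 (to 4 decimal places).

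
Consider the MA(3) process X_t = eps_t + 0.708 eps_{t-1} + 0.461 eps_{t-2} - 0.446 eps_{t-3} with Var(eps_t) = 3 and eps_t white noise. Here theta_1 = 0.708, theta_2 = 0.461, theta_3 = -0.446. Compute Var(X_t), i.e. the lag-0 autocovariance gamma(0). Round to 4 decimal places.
\gamma(0) = 5.7381

For an MA(q) process X_t = eps_t + sum_i theta_i eps_{t-i} with
Var(eps_t) = sigma^2, the variance is
  gamma(0) = sigma^2 * (1 + sum_i theta_i^2).
  sum_i theta_i^2 = (0.708)^2 + (0.461)^2 + (-0.446)^2 = 0.501264 + 0.212521 + 0.198916 = 0.912701.
  gamma(0) = 3 * (1 + 0.912701) = 3 * 1.912701 = 5.738103, which rounds to 5.7381.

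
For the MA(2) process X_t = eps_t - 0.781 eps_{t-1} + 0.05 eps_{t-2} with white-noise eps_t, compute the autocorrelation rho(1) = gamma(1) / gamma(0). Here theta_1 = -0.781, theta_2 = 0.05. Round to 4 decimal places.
\rho(1) = -0.5086

For an MA(q) process with theta_0 = 1, the autocovariance is
  gamma(k) = sigma^2 * sum_{i=0..q-k} theta_i * theta_{i+k},
and rho(k) = gamma(k) / gamma(0). Sigma^2 cancels.
  numerator   = (1)*(-0.781) + (-0.781)*(0.05) = -0.82005.
  denominator = (1)^2 + (-0.781)^2 + (0.05)^2 = 1.612461.
  rho(1) = -0.82005 / 1.612461 = -0.5086.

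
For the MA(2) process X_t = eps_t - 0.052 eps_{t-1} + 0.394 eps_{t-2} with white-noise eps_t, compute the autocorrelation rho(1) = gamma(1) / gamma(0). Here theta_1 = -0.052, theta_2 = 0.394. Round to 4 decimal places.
\rho(1) = -0.0626

For an MA(q) process with theta_0 = 1, the autocovariance is
  gamma(k) = sigma^2 * sum_{i=0..q-k} theta_i * theta_{i+k},
and rho(k) = gamma(k) / gamma(0). Sigma^2 cancels.
  numerator   = (1)*(-0.052) + (-0.052)*(0.394) = -0.072488.
  denominator = (1)^2 + (-0.052)^2 + (0.394)^2 = 1.15794.
  rho(1) = -0.072488 / 1.15794 = -0.0626.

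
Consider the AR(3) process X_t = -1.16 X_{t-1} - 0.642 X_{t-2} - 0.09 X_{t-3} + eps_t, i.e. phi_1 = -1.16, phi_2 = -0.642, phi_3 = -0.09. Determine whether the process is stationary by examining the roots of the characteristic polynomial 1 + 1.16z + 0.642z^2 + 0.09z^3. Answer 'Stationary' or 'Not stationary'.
\text{Stationary}

The AR(p) characteristic polynomial is P(z) = 1 + 1.16z + 0.642z^2 + 0.09z^3.
Stationarity requires all roots to lie outside the unit circle, i.e. |z| > 1 for every root.
Degree 3: look for a simple real root z0 first, then factor out (1 - z/z0) and solve the remaining quadratic.
Testing z0 = -5: P(-5) = 1 + (1.16)(-5) + (0.642)(-5)^2 + (0.09)(-5)^3
  = 1 + (-5.8) + (16.05) + (-11.25) = 0.  So z_0 = -5 is a root, |z_0| = 5.
Divide out the factor (1 + 0.2 z) = (1 - z/z0) (since 1/z0 = -0.2):
  P(z) = (1 + 0.2 z)(1 + (0.96) z + (0.45) z^2)
  [check: z-coef 0.96 - (-0.2) = 1.16; z^2-coef 0.45 - (-0.2)(0.96) = 0.642; z^3-coef -(-0.2)(0.45) = 0.09.]
Remaining roots from the quadratic factor 1 + (0.96) z + (0.45) z^2:
  Set 1 + (0.96) z + (0.45) z^2 = 0, i.e. a z^2 + b z + c = 0 with a = 0.45, b = 0.96, c = 1.
  Discriminant D = b^2 - 4ac = (0.96)^2 - 4*(0.45)*1 = 0.9216 - (1.8) = -0.8784.
  D < 0, so the roots are the complex-conjugate pair z = (-b +/- i sqrt(-D)) / (2a) = -1.0667 +/- 1.0414i.
  For a conjugate pair |z|^2 = z * conj(z) = (product of roots) = c/a = 1/(0.45) = 2.222222, so |z| = sqrt(2.222222) = 1.4907 for both roots.
Moduli of all roots: 5.0000, 1.4907, 1.4907.
All moduli strictly greater than 1? Yes.
Verdict: Stationary.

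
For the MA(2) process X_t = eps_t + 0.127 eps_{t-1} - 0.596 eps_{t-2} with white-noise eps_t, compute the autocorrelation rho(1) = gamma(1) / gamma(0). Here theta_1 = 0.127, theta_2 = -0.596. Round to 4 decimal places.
\rho(1) = 0.0374

For an MA(q) process with theta_0 = 1, the autocovariance is
  gamma(k) = sigma^2 * sum_{i=0..q-k} theta_i * theta_{i+k},
and rho(k) = gamma(k) / gamma(0). Sigma^2 cancels.
  numerator   = (1)*(0.127) + (0.127)*(-0.596) = 0.051308.
  denominator = (1)^2 + (0.127)^2 + (-0.596)^2 = 1.371345.
  rho(1) = 0.051308 / 1.371345 = 0.0374.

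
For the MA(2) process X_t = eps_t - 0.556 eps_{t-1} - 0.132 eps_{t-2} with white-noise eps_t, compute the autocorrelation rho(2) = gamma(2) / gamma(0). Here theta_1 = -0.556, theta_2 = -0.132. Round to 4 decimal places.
\rho(2) = -0.0995

For an MA(q) process with theta_0 = 1, the autocovariance is
  gamma(k) = sigma^2 * sum_{i=0..q-k} theta_i * theta_{i+k},
and rho(k) = gamma(k) / gamma(0). Sigma^2 cancels.
  numerator   = (1)*(-0.132) = -0.132.
  denominator = (1)^2 + (-0.556)^2 + (-0.132)^2 = 1.32656.
  rho(2) = -0.132 / 1.32656 = -0.0995.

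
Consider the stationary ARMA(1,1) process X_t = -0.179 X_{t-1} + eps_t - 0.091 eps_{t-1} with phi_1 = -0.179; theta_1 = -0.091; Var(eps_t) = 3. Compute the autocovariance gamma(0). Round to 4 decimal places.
\gamma(0) = 3.2259

Multiply the model equation by X_{t-k} and take expectations. With theta_0 = psi_0 = 1 and psi_j the MA(infinity) weights, this gives
  gamma(k) - sum_i phi_i gamma(k-i) = c_k,
  c_k = sigma^2 * sum_{j=k..q} theta_j psi_{j-k}   (c_k = 0 for k > q),
using gamma(-m) = gamma(m).
psi-weights needed (psi_j = theta_j + sum_i phi_i psi_{j-i}):
  psi_1 = theta_1 + phi_1 = -0.091 + (-0.179) = -0.27
Right-hand sides:
  c_0 = sigma^2 (1 + theta_1 psi_1) = 3 * (1 + (-0.091)(-0.27)) = 3 * 1.02457 = 3.07371
  c_1 = sigma^2 theta_1 = 3 * (-0.091) = -0.273
  c_2 = 0
Equations for k = 0 and k = 1 (AR order 1):
  gamma(0) = phi_1 gamma(1) + c_0
  gamma(1) = phi_1 gamma(0) + c_1
Substituting the second into the first: gamma(0) (1 - phi_1^2) = c_0 + phi_1 c_1, so
  gamma(0) = (c_0 + phi_1 c_1) / (1 - phi_1^2) = (3.07371 + (-0.179)(-0.273)) / (1 - (-0.179)^2) = 3.122577 / 0.967959 = 3.225939.
Therefore gamma(0) = 3.2259 (to 4 decimal places).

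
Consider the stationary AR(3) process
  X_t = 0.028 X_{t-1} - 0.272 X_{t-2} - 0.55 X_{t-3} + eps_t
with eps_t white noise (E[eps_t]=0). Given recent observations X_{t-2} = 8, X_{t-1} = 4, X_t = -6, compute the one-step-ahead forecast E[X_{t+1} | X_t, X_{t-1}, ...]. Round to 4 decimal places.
E[X_{t+1} \mid \mathcal F_t] = -5.6560

For an AR(p) model X_t = c + sum_i phi_i X_{t-i} + eps_t, the
one-step-ahead conditional mean is
  E[X_{t+1} | X_t, ...] = c + sum_i phi_i X_{t+1-i}.
Substitute known values:
  E[X_{t+1} | ...] = (0.028) * (-6) + (-0.272) * (4) + (-0.55) * (8)
                   = -5.6560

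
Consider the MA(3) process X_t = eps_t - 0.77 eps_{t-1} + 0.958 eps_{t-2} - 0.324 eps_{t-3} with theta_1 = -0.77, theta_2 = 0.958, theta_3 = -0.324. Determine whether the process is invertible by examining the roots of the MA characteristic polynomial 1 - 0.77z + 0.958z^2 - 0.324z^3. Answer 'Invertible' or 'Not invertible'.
\text{Invertible}

The MA(q) characteristic polynomial is P(z) = 1 - 0.77z + 0.958z^2 - 0.324z^3.
Invertibility requires all roots to lie outside the unit circle, i.e. |z| > 1 for every root.
Degree 3: look for a simple real root z0 first, then factor out (1 - z/z0) and solve the remaining quadratic.
Testing z0 = 2.5: P(2.5) = 1 + (-0.77)(2.5) + (0.958)(2.5)^2 + (-0.324)(2.5)^3
  = 1 + (-1.925) + (5.9875) + (-5.0625) = 0.  So z_0 = 2.5 is a root, |z_0| = 2.5.
Divide out the factor (1 - 0.4 z) = (1 - z/z0) (since 1/z0 = 0.4):
  P(z) = (1 - 0.4 z)(1 + (-0.37) z + (0.81) z^2)
  [check: z-coef -0.37 - (0.4) = -0.77; z^2-coef 0.81 - (0.4)(-0.37) = 0.958; z^3-coef -(0.4)(0.81) = -0.324.]
Remaining roots from the quadratic factor 1 + (-0.37) z + (0.81) z^2:
  Set 1 + (-0.37) z + (0.81) z^2 = 0, i.e. a z^2 + b z + c = 0 with a = 0.81, b = -0.37, c = 1.
  Discriminant D = b^2 - 4ac = (-0.37)^2 - 4*(0.81)*1 = 0.1369 - (3.24) = -3.1031.
  D < 0, so the roots are the complex-conjugate pair z = (-b +/- i sqrt(-D)) / (2a) = 0.2284 +/- 1.0874i.
  For a conjugate pair |z|^2 = z * conj(z) = (product of roots) = c/a = 1/(0.81) = 1.234568, so |z| = sqrt(1.234568) = 1.1111 for both roots.
Moduli of all roots: 2.5000, 1.1111, 1.1111.
All moduli strictly greater than 1? Yes.
Verdict: Invertible.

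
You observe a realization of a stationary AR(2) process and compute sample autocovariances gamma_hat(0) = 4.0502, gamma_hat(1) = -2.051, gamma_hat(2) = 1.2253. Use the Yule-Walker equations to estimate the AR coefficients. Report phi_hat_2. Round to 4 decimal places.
\hat\phi_{2} = 0.0620

The Yule-Walker equations for an AR(p) process read, in matrix form,
  Gamma_p phi = r_p,   with   (Gamma_p)_{ij} = gamma(|i - j|),
                       (r_p)_i = gamma(i),   i,j = 1..p.
Substitute the sample gammas (Toeplitz matrix and right-hand side of size 2):
  Gamma_p = [[4.0502, -2.051], [-2.051, 4.0502]]
  r_p     = [-2.051, 1.2253]
Written out:
  4.0502 phi_1 - 2.051 phi_2 = -2.051
  -2.051 phi_1 + 4.0502 phi_2 = 1.2253
Solve by Cramer's rule:
  det = gamma(0)^2 - gamma(1)^2 = (4.0502)^2 - (-2.051)^2 = 16.40412004 - 4.206601 = 12.19751904
  phi_hat_1 = [gamma(1) gamma(0) - gamma(1) gamma(2)] / det = [(-2.051)(4.0502) - (-2.051)(1.2253)] / 12.19751904 = -5.7938699 / 12.19751904 = -0.475
  phi_hat_2 = [gamma(0) gamma(2) - gamma(1)^2] / det = [(4.0502)(1.2253) - (-2.051)^2] / 12.19751904 = 0.75610906 / 12.19751904 = 0.062
So phi_hat = [-0.4750, 0.0620].
Therefore phi_hat_2 = 0.0620.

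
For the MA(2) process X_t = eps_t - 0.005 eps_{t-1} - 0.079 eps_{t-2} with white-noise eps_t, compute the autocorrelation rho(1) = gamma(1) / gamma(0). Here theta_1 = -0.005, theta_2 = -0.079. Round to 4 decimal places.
\rho(1) = -0.0046

For an MA(q) process with theta_0 = 1, the autocovariance is
  gamma(k) = sigma^2 * sum_{i=0..q-k} theta_i * theta_{i+k},
and rho(k) = gamma(k) / gamma(0). Sigma^2 cancels.
  numerator   = (1)*(-0.005) + (-0.005)*(-0.079) = -0.004605.
  denominator = (1)^2 + (-0.005)^2 + (-0.079)^2 = 1.006266.
  rho(1) = -0.004605 / 1.006266 = -0.0046.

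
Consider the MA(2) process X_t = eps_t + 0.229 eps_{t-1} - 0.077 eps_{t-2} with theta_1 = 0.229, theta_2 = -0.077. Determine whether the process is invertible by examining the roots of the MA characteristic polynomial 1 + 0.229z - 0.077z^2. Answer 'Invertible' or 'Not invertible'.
\text{Invertible}

The MA(q) characteristic polynomial is P(z) = 1 + 0.229z - 0.077z^2.
Invertibility requires all roots to lie outside the unit circle, i.e. |z| > 1 for every root.
Set 1 + (0.229) z + (-0.077) z^2 = 0, i.e. a z^2 + b z + c = 0 with a = -0.077, b = 0.229, c = 1.
Discriminant D = b^2 - 4ac = (0.229)^2 - 4*(-0.077)*1 = 0.052441 - (-0.308) = 0.360441.
D >= 0, so the roots are real: z = (-b +/- sqrt(D)) / (2a) = (-0.229 +/- 0.600367) / (-0.154).
  z_1 = (-0.229 + 0.600367) / (-0.154) = -2.4115,   |z_1| = 2.4115.
  z_2 = (-0.229 - 0.600367) / (-0.154) = 5.3855,   |z_2| = 5.3855.
Moduli of all roots: 2.4115, 5.3855.
All moduli strictly greater than 1? Yes.
Verdict: Invertible.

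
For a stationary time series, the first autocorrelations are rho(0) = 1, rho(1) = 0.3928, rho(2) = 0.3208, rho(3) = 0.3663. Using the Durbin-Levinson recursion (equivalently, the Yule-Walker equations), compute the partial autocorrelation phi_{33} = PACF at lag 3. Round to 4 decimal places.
\phi_{33} = 0.2310

The PACF at lag k is phi_{kk}, the last component of the solution
to the Yule-Walker system G_k phi = r_k where
  (G_k)_{ij} = rho(|i - j|), (r_k)_i = rho(i), i,j = 1..k.
Equivalently, Durbin-Levinson gives phi_{kk} iteratively:
  phi_{11} = rho(1)
  phi_{kk} = [rho(k) - sum_{j=1..k-1} phi_{k-1,j} rho(k-j)]
            / [1 - sum_{j=1..k-1} phi_{k-1,j} rho(j)],
  phi_{k,j} = phi_{k-1,j} - phi_{kk} phi_{k-1,k-j},  j = 1..k-1.
Step k = 1:
  phi_11 = rho(1) = 0.3928.
Step k = 2:
  phi_22 = [rho(2) - phi_11 rho(1)] / [1 - phi_11 rho(1)] = [0.3208 - (0.3928)(0.3928)] / [1 - (0.3928)(0.3928)]
         = 0.16650816 / 0.84570816 = 0.196886.
  Update: phi_21 = phi_11 - phi_22 phi_11 = 0.3928 - (0.196886)(0.3928) = 0.315463.
Step k = 3:
  phi_33 = [rho(3) - phi_21 rho(2) - phi_22 rho(1)] / [1 - phi_21 rho(1) - phi_22 rho(2)]
    numerator   = 0.3663 - (0.315463)(0.3208) - (0.196886)(0.3928) = 0.18776257
    denominator = 1 - (0.315463)(0.3928) - (0.196886)(0.3208) = 0.81292502
  phi_33 = 0.18776257 / 0.81292502 = 0.231.
Therefore phi_{33} = 0.2310.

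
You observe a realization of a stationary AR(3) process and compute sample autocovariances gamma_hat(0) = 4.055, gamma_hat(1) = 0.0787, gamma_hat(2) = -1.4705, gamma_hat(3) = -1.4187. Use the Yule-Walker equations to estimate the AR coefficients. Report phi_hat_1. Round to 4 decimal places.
\hat\phi_{1} = -0.1130

The Yule-Walker equations for an AR(p) process read, in matrix form,
  Gamma_p phi = r_p,   with   (Gamma_p)_{ij} = gamma(|i - j|),
                       (r_p)_i = gamma(i),   i,j = 1..p.
Substitute the sample gammas (Toeplitz matrix and right-hand side of size 3):
  Gamma_p = [[4.055, 0.0787, -1.4705], [0.0787, 4.055, 0.0787], [-1.4705, 0.0787, 4.055]]
  r_p     = [0.0787, -1.4705, -1.4187]
Written out (R1..R3):
  (R1) 4.055 phi_1 + 0.0787 phi_2 - 1.4705 phi_3 = 0.0787
  (R2) 0.0787 phi_1 + 4.055 phi_2 + 0.0787 phi_3 = -1.4705
  (R3) -1.4705 phi_1 + 0.0787 phi_2 + 4.055 phi_3 = -1.4187
Gaussian elimination:
  R2 <- R2 - (0.0787/4.055) R1 = R2 - (0.019408) R1:  4.053473 phi_2 + 0.10724 phi_3 = -1.472027
  R3 <- R3 - (-1.4705/4.055) R1 = R3 - (-0.362639) R1:  0.10724 phi_2 + 3.52174 phi_3 = -1.39016
  R3 <- R3 - (0.10724/4.053473) R2 = R3 - (0.026456) R2:  3.518903 phi_3 = -1.351216
Back-substitution:
  phi_hat_3 = -1.351216 / 3.518903 = -0.383988
  phi_hat_2 = (-1.472027 - (0.10724)(-0.383988)) / 4.053473 = -0.352993
  phi_hat_1 = (0.0787 - (0.0787)(-0.352993) - (-1.4705)(-0.383988)) / 4.055 = -0.11299
So phi_hat = [-0.1130, -0.3530, -0.3840].
Therefore phi_hat_1 = -0.1130.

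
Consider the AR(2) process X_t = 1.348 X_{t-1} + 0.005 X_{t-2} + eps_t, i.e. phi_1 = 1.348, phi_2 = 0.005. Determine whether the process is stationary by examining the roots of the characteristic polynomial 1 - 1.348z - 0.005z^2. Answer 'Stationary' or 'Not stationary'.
\text{Not stationary}

The AR(p) characteristic polynomial is P(z) = 1 - 1.348z - 0.005z^2.
Stationarity requires all roots to lie outside the unit circle, i.e. |z| > 1 for every root.
Set 1 + (-1.348) z + (-0.005) z^2 = 0, i.e. a z^2 + b z + c = 0 with a = -0.005, b = -1.348, c = 1.
Discriminant D = b^2 - 4ac = (-1.348)^2 - 4*(-0.005)*1 = 1.817104 - (-0.02) = 1.837104.
D >= 0, so the roots are real: z = (-b +/- sqrt(D)) / (2a) = (1.348 +/- 1.355398) / (-0.01).
  z_1 = (1.348 + 1.355398) / (-0.01) = -270.3398,   |z_1| = 270.3398.
  z_2 = (1.348 - 1.355398) / (-0.01) = 0.7398,   |z_2| = 0.7398.
Moduli of all roots: 270.3398, 0.7398.
All moduli strictly greater than 1? No.
Verdict: Not stationary.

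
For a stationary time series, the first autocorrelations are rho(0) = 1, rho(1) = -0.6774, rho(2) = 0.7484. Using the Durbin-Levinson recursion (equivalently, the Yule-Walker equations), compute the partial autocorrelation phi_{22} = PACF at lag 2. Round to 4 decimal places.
\phi_{22} = 0.5350

The PACF at lag k is phi_{kk}, the last component of the solution
to the Yule-Walker system G_k phi = r_k where
  (G_k)_{ij} = rho(|i - j|), (r_k)_i = rho(i), i,j = 1..k.
Equivalently, Durbin-Levinson gives phi_{kk} iteratively:
  phi_{11} = rho(1)
  phi_{kk} = [rho(k) - sum_{j=1..k-1} phi_{k-1,j} rho(k-j)]
            / [1 - sum_{j=1..k-1} phi_{k-1,j} rho(j)],
  phi_{k,j} = phi_{k-1,j} - phi_{kk} phi_{k-1,k-j},  j = 1..k-1.
Step k = 1:
  phi_11 = rho(1) = -0.6774.
Step k = 2:
  phi_22 = [rho(2) - phi_11 rho(1)] / [1 - phi_11 rho(1)] = [0.7484 - (-0.6774)(-0.6774)] / [1 - (-0.6774)(-0.6774)]
         = 0.28952924 / 0.54112924 = 0.535.
Therefore phi_{22} = 0.5350.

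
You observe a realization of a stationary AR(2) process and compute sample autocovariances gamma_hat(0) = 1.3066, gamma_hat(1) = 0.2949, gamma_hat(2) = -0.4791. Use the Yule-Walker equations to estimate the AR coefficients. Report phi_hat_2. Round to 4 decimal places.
\hat\phi_{2} = -0.4400

The Yule-Walker equations for an AR(p) process read, in matrix form,
  Gamma_p phi = r_p,   with   (Gamma_p)_{ij} = gamma(|i - j|),
                       (r_p)_i = gamma(i),   i,j = 1..p.
Substitute the sample gammas (Toeplitz matrix and right-hand side of size 2):
  Gamma_p = [[1.3066, 0.2949], [0.2949, 1.3066]]
  r_p     = [0.2949, -0.4791]
Written out:
  1.3066 phi_1 + 0.2949 phi_2 = 0.2949
  0.2949 phi_1 + 1.3066 phi_2 = -0.4791
Solve by Cramer's rule:
  det = gamma(0)^2 - gamma(1)^2 = (1.3066)^2 - (0.2949)^2 = 1.70720356 - 0.08696601 = 1.62023755
  phi_hat_1 = [gamma(1) gamma(0) - gamma(1) gamma(2)] / det = [(0.2949)(1.3066) - (0.2949)(-0.4791)] / 1.62023755 = 0.52660293 / 1.62023755 = 0.325
  phi_hat_2 = [gamma(0) gamma(2) - gamma(1)^2] / det = [(1.3066)(-0.4791) - (0.2949)^2] / 1.62023755 = -0.71295807 / 1.62023755 = -0.44
So phi_hat = [0.3250, -0.4400].
Therefore phi_hat_2 = -0.4400.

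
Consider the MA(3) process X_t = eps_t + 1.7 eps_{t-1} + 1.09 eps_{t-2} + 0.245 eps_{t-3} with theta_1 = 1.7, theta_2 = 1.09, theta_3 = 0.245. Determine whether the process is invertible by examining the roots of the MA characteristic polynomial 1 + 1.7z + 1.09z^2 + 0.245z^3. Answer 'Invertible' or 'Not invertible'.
\text{Invertible}

The MA(q) characteristic polynomial is P(z) = 1 + 1.7z + 1.09z^2 + 0.245z^3.
Invertibility requires all roots to lie outside the unit circle, i.e. |z| > 1 for every root.
Degree 3: look for a simple real root z0 first, then factor out (1 - z/z0) and solve the remaining quadratic.
Testing z0 = -2: P(-2) = 1 + (1.7)(-2) + (1.09)(-2)^2 + (0.245)(-2)^3
  = 1 + (-3.4) + (4.36) + (-1.96) = 0.  So z_0 = -2 is a root, |z_0| = 2.
Divide out the factor (1 + 0.5 z) = (1 - z/z0) (since 1/z0 = -0.5):
  P(z) = (1 + 0.5 z)(1 + (1.2) z + (0.49) z^2)
  [check: z-coef 1.2 - (-0.5) = 1.7; z^2-coef 0.49 - (-0.5)(1.2) = 1.09; z^3-coef -(-0.5)(0.49) = 0.245.]
Remaining roots from the quadratic factor 1 + (1.2) z + (0.49) z^2:
  Set 1 + (1.2) z + (0.49) z^2 = 0, i.e. a z^2 + b z + c = 0 with a = 0.49, b = 1.2, c = 1.
  Discriminant D = b^2 - 4ac = (1.2)^2 - 4*(0.49)*1 = 1.44 - (1.96) = -0.52.
  D < 0, so the roots are the complex-conjugate pair z = (-b +/- i sqrt(-D)) / (2a) = -1.2245 +/- 0.7358i.
  For a conjugate pair |z|^2 = z * conj(z) = (product of roots) = c/a = 1/(0.49) = 2.040816, so |z| = sqrt(2.040816) = 1.4286 for both roots.
Moduli of all roots: 2.0000, 1.4286, 1.4286.
All moduli strictly greater than 1? Yes.
Verdict: Invertible.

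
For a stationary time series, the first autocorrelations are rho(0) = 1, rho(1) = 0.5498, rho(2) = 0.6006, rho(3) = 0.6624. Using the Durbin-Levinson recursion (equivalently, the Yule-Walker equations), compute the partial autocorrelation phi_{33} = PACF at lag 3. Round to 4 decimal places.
\phi_{33} = 0.4179

The PACF at lag k is phi_{kk}, the last component of the solution
to the Yule-Walker system G_k phi = r_k where
  (G_k)_{ij} = rho(|i - j|), (r_k)_i = rho(i), i,j = 1..k.
Equivalently, Durbin-Levinson gives phi_{kk} iteratively:
  phi_{11} = rho(1)
  phi_{kk} = [rho(k) - sum_{j=1..k-1} phi_{k-1,j} rho(k-j)]
            / [1 - sum_{j=1..k-1} phi_{k-1,j} rho(j)],
  phi_{k,j} = phi_{k-1,j} - phi_{kk} phi_{k-1,k-j},  j = 1..k-1.
Step k = 1:
  phi_11 = rho(1) = 0.5498.
Step k = 2:
  phi_22 = [rho(2) - phi_11 rho(1)] / [1 - phi_11 rho(1)] = [0.6006 - (0.5498)(0.5498)] / [1 - (0.5498)(0.5498)]
         = 0.29831996 / 0.69771996 = 0.427564.
  Update: phi_21 = phi_11 - phi_22 phi_11 = 0.5498 - (0.427564)(0.5498) = 0.314725.
Step k = 3:
  phi_33 = [rho(3) - phi_21 rho(2) - phi_22 rho(1)] / [1 - phi_21 rho(1) - phi_22 rho(2)]
    numerator   = 0.6624 - (0.314725)(0.6006) - (0.427564)(0.5498) = 0.23830128
    denominator = 1 - (0.314725)(0.5498) - (0.427564)(0.6006) = 0.57016907
  phi_33 = 0.23830128 / 0.57016907 = 0.4179.
Therefore phi_{33} = 0.4179.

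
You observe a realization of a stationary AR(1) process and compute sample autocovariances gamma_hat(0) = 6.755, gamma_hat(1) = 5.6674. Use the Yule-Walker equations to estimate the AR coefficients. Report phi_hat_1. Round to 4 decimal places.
\hat\phi_{1} = 0.8390

The Yule-Walker equations for an AR(p) process read, in matrix form,
  Gamma_p phi = r_p,   with   (Gamma_p)_{ij} = gamma(|i - j|),
                       (r_p)_i = gamma(i),   i,j = 1..p.
Substitute the sample gammas (Toeplitz matrix and right-hand side of size 1):
  Gamma_p = [[6.755]]
  r_p     = [5.6674]
With p = 1 this is the single equation gamma(0) phi_1 = gamma(1):
  phi_hat_1 = gamma(1) / gamma(0) = 5.6674 / 6.755 = 0.8390.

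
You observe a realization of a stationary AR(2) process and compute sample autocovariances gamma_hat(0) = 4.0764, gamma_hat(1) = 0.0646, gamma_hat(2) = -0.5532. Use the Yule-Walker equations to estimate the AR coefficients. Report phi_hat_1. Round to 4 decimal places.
\hat\phi_{1} = 0.0180

The Yule-Walker equations for an AR(p) process read, in matrix form,
  Gamma_p phi = r_p,   with   (Gamma_p)_{ij} = gamma(|i - j|),
                       (r_p)_i = gamma(i),   i,j = 1..p.
Substitute the sample gammas (Toeplitz matrix and right-hand side of size 2):
  Gamma_p = [[4.0764, 0.0646], [0.0646, 4.0764]]
  r_p     = [0.0646, -0.5532]
Written out:
  4.0764 phi_1 + 0.0646 phi_2 = 0.0646
  0.0646 phi_1 + 4.0764 phi_2 = -0.5532
Solve by Cramer's rule:
  det = gamma(0)^2 - gamma(1)^2 = (4.0764)^2 - (0.0646)^2 = 16.61703696 - 0.00417316 = 16.6128638
  phi_hat_1 = [gamma(1) gamma(0) - gamma(1) gamma(2)] / det = [(0.0646)(4.0764) - (0.0646)(-0.5532)] / 16.6128638 = 0.29907216 / 16.6128638 = 0.018
  phi_hat_2 = [gamma(0) gamma(2) - gamma(1)^2] / det = [(4.0764)(-0.5532) - (0.0646)^2] / 16.6128638 = -2.25923764 / 16.6128638 = -0.136
So phi_hat = [0.0180, -0.1360].
Therefore phi_hat_1 = 0.0180.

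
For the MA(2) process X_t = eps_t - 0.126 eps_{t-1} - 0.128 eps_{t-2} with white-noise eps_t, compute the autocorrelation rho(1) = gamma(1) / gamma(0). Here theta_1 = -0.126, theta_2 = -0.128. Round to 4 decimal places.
\rho(1) = -0.1064

For an MA(q) process with theta_0 = 1, the autocovariance is
  gamma(k) = sigma^2 * sum_{i=0..q-k} theta_i * theta_{i+k},
and rho(k) = gamma(k) / gamma(0). Sigma^2 cancels.
  numerator   = (1)*(-0.126) + (-0.126)*(-0.128) = -0.109872.
  denominator = (1)^2 + (-0.126)^2 + (-0.128)^2 = 1.03226.
  rho(1) = -0.109872 / 1.03226 = -0.1064.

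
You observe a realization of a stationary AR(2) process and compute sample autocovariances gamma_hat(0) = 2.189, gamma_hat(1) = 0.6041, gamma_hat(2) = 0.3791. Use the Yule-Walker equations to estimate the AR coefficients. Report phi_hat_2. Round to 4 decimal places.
\hat\phi_{2} = 0.1050

The Yule-Walker equations for an AR(p) process read, in matrix form,
  Gamma_p phi = r_p,   with   (Gamma_p)_{ij} = gamma(|i - j|),
                       (r_p)_i = gamma(i),   i,j = 1..p.
Substitute the sample gammas (Toeplitz matrix and right-hand side of size 2):
  Gamma_p = [[2.189, 0.6041], [0.6041, 2.189]]
  r_p     = [0.6041, 0.3791]
Written out:
  2.189 phi_1 + 0.6041 phi_2 = 0.6041
  0.6041 phi_1 + 2.189 phi_2 = 0.3791
Solve by Cramer's rule:
  det = gamma(0)^2 - gamma(1)^2 = (2.189)^2 - (0.6041)^2 = 4.791721 - 0.36493681 = 4.42678419
  phi_hat_1 = [gamma(1) gamma(0) - gamma(1) gamma(2)] / det = [(0.6041)(2.189) - (0.6041)(0.3791)] / 4.42678419 = 1.09336059 / 4.42678419 = 0.247
  phi_hat_2 = [gamma(0) gamma(2) - gamma(1)^2] / det = [(2.189)(0.3791) - (0.6041)^2] / 4.42678419 = 0.46491309 / 4.42678419 = 0.105
So phi_hat = [0.2470, 0.1050].
Therefore phi_hat_2 = 0.1050.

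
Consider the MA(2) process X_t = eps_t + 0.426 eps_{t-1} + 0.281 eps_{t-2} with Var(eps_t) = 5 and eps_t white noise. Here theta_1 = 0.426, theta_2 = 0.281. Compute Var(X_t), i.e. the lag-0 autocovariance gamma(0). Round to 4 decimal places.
\gamma(0) = 6.3022

For an MA(q) process X_t = eps_t + sum_i theta_i eps_{t-i} with
Var(eps_t) = sigma^2, the variance is
  gamma(0) = sigma^2 * (1 + sum_i theta_i^2).
  sum_i theta_i^2 = (0.426)^2 + (0.281)^2 = 0.181476 + 0.078961 = 0.260437.
  gamma(0) = 5 * (1 + 0.260437) = 5 * 1.260437 = 6.302185, which rounds to 6.3022.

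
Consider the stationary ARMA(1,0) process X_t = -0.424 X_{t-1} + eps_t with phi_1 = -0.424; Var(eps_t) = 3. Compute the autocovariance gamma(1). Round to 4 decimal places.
\gamma(1) = -1.5508

Multiply the model equation by X_{t-k} and take expectations. With theta_0 = psi_0 = 1 and psi_j the MA(infinity) weights, this gives
  gamma(k) - sum_i phi_i gamma(k-i) = c_k,
  c_k = sigma^2 * sum_{j=k..q} theta_j psi_{j-k}   (c_k = 0 for k > q),
using gamma(-m) = gamma(m).
Pure AR (q = 0): c_0 = sigma^2 = 3, c_k = 0 for k >= 1.
Equations for k = 0 and k = 1 (AR order 1):
  gamma(0) = phi_1 gamma(1) + c_0
  gamma(1) = phi_1 gamma(0) + c_1
Substituting the second into the first: gamma(0) (1 - phi_1^2) = c_0 + phi_1 c_1, so
  gamma(0) = c_0 / (1 - phi_1^2) = 3 / (1 - (-0.424)^2) = 3 / 0.820224 = 3.657537.
  gamma(1) = phi_1 gamma(0) = (-0.424)(3.657537) = -1.550796.
Therefore gamma(1) = -1.5508 (to 4 decimal places).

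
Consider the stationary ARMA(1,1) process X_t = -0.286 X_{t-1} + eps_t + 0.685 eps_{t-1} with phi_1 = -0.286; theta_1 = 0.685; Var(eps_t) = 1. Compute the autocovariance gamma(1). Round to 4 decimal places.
\gamma(1) = 0.3494

Multiply the model equation by X_{t-k} and take expectations. With theta_0 = psi_0 = 1 and psi_j the MA(infinity) weights, this gives
  gamma(k) - sum_i phi_i gamma(k-i) = c_k,
  c_k = sigma^2 * sum_{j=k..q} theta_j psi_{j-k}   (c_k = 0 for k > q),
using gamma(-m) = gamma(m).
psi-weights needed (psi_j = theta_j + sum_i phi_i psi_{j-i}):
  psi_1 = theta_1 + phi_1 = 0.685 + (-0.286) = 0.399
Right-hand sides:
  c_0 = sigma^2 (1 + theta_1 psi_1) = 1 * (1 + (0.685)(0.399)) = 1 * 1.273315 = 1.273315
  c_1 = sigma^2 theta_1 = 1 * (0.685) = 0.685
  c_2 = 0
Equations for k = 0 and k = 1 (AR order 1):
  gamma(0) = phi_1 gamma(1) + c_0
  gamma(1) = phi_1 gamma(0) + c_1
Substituting the second into the first: gamma(0) (1 - phi_1^2) = c_0 + phi_1 c_1, so
  gamma(0) = (c_0 + phi_1 c_1) / (1 - phi_1^2) = (1.273315 + (-0.286)(0.685)) / (1 - (-0.286)^2) = 1.077405 / 0.918204 = 1.173383.
  gamma(1) = phi_1 gamma(0) + c_1 = (-0.286)(1.173383) + (0.685) = 0.349412.
Therefore gamma(1) = 0.3494 (to 4 decimal places).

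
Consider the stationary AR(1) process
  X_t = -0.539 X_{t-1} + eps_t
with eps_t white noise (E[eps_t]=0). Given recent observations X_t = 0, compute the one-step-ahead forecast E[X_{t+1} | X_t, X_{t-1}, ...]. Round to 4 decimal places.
E[X_{t+1} \mid \mathcal F_t] = 0.0000

For an AR(p) model X_t = c + sum_i phi_i X_{t-i} + eps_t, the
one-step-ahead conditional mean is
  E[X_{t+1} | X_t, ...] = c + sum_i phi_i X_{t+1-i}.
Substitute known values:
  E[X_{t+1} | ...] = (-0.539) * (0)
                   = 0.0000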